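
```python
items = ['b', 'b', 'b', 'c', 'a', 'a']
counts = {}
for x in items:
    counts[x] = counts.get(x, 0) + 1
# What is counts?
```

Initial: counts = {}, items = ['b', 'b', 'b', 'c', 'a', 'a']
See 'b': counts = {'b': 1}
See 'b': counts = {'b': 2}
See 'b': counts = {'b': 3}
See 'c': counts = {'b': 3, 'c': 1}
See 'a': counts = {'b': 3, 'c': 1, 'a': 1}
See 'a': counts = {'b': 3, 'c': 1, 'a': 2}

{'b': 3, 'c': 1, 'a': 2}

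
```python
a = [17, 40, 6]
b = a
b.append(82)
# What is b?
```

After line 1: a = [17, 40, 6]
After line 2 (b = a is an alias, same object): a = [17, 40, 6], b = [17, 40, 6]
After line 3 (b.append mutates the shared list): a = [17, 40, 6, 82], b = [17, 40, 6, 82]

[17, 40, 6, 82]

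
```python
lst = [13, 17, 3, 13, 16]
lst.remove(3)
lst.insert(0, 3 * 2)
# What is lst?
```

After line 1: lst = [13, 17, 3, 13, 16]
After line 2 (remove first 3): lst = [13, 17, 13, 16]
After line 3 (insert 6 at index 0): lst = [6, 13, 17, 13, 16]

[6, 13, 17, 13, 16]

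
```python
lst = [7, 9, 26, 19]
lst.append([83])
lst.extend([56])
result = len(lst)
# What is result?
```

After line 1: lst = [7, 9, 26, 19]
After line 2 (append adds [83] as single element): lst = [7, 9, 26, 19, [83]]
After line 3 (extend unpacks [56], adds 56): lst = [7, 9, 26, 19, [83], 56]
After line 4: result = len(lst) = 6

6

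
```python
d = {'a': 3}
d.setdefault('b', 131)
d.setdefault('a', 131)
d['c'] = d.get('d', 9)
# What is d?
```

After line 1: d = {'a': 3}
After line 2 (setdefault adds 'b'=131): d = {'a': 3, 'b': 131}
After line 3 (setdefault 'a' no-op, already exists): d = {'a': 3, 'b': 131}
After line 4 (get('d', 9) returns default since 'd' not in d): d = {'a': 3, 'b': 131, 'c': 9}

{'a': 3, 'b': 131, 'c': 9}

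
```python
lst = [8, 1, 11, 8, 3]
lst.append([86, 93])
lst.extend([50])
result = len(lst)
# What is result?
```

After line 1: lst = [8, 1, 11, 8, 3]
After line 2 (append adds [86, 93] as single element): lst = [8, 1, 11, 8, 3, [86, 93]]
After line 3 (extend unpacks [50], adds 50): lst = [8, 1, 11, 8, 3, [86, 93], 50]
After line 4: result = len(lst) = 7

7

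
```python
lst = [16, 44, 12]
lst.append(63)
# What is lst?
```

[16, 44, 12, 63]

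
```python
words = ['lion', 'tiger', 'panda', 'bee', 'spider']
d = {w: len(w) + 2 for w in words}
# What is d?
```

{'lion': 6, 'tiger': 7, 'panda': 7, 'bee': 5, 'spider': 8}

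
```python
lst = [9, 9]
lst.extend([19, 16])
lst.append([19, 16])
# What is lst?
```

After line 1: lst = [9, 9]
After line 2 (extend unpacks [19, 16]): lst = [9, 9, 19, 16]
After line 3 (append adds [19, 16] as single element): lst = [9, 9, 19, 16, [19, 16]]

[9, 9, 19, 16, [19, 16]]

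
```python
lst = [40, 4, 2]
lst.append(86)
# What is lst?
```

[40, 4, 2, 86]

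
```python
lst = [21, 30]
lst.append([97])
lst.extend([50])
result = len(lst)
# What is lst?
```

After line 1: lst = [21, 30]
After line 2 (append adds [97] as single element): lst = [21, 30, [97]]
After line 3 (extend unpacks [50], adds 50): lst = [21, 30, [97], 50]
After line 4: result = len(lst) = 4

[21, 30, [97], 50]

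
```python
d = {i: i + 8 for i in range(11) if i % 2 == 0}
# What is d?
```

{0: 8, 2: 10, 4: 12, 6: 14, 8: 16, 10: 18}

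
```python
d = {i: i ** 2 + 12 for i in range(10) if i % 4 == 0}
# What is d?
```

{0: 12, 4: 28, 8: 76}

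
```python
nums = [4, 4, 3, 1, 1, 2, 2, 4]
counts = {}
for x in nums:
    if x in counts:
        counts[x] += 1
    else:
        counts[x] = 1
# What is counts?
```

Initial: counts = {}, nums = [4, 4, 3, 1, 1, 2, 2, 4]
See 4: counts = {4: 1}
See 4: counts = {4: 2}
See 3: counts = {4: 2, 3: 1}
See 1: counts = {4: 2, 3: 1, 1: 1}
See 1: counts = {4: 2, 3: 1, 1: 2}
See 2: counts = {4: 2, 3: 1, 1: 2, 2: 1}
See 2: counts = {4: 2, 3: 1, 1: 2, 2: 2}
See 4: counts = {4: 3, 3: 1, 1: 2, 2: 2}

{4: 3, 3: 1, 1: 2, 2: 2}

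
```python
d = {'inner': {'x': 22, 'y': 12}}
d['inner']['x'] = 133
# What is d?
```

After line 1: d = {'inner': {'x': 22, 'y': 12}}
After line 2 (inner x overwritten): d = {'inner': {'x': 133, 'y': 12}}

{'inner': {'x': 133, 'y': 12}}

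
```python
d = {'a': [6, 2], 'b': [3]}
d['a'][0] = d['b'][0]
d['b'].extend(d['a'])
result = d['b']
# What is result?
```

After line 1: d = {'a': [6, 2], 'b': [3]}
After line 2 (a[0] = b[0] = 3): d = {'a': [3, 2], 'b': [3]}
After line 3 (b.extend(a) appends [3, 2]): d = {'a': [3, 2], 'b': [3, 3, 2]}
After line 4: result = d['b'] = [3, 3, 2]

[3, 3, 2]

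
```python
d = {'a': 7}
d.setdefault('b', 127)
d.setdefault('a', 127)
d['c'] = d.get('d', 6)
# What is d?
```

After line 1: d = {'a': 7}
After line 2 (setdefault adds 'b'=127): d = {'a': 7, 'b': 127}
After line 3 (setdefault 'a' no-op, already exists): d = {'a': 7, 'b': 127}
After line 4 (get('d', 6) returns default since 'd' not in d): d = {'a': 7, 'b': 127, 'c': 6}

{'a': 7, 'b': 127, 'c': 6}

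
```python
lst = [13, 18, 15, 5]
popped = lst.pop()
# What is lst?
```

[13, 18, 15]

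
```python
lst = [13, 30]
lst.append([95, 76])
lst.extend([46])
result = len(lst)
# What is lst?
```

After line 1: lst = [13, 30]
After line 2 (append adds [95, 76] as single element): lst = [13, 30, [95, 76]]
After line 3 (extend unpacks [46], adds 46): lst = [13, 30, [95, 76], 46]
After line 4: result = len(lst) = 4

[13, 30, [95, 76], 46]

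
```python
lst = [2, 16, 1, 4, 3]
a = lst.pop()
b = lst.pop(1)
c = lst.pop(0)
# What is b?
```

After line 1: lst = [2, 16, 1, 4, 3]
After line 2 (pop() -> a = 3): lst = [2, 16, 1, 4]
After line 3 (pop(1) -> b = 16): lst = [2, 1, 4]
After line 4 (pop(0) -> c = 2): lst = [1, 4]

16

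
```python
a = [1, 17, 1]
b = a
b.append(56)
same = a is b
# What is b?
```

After line 1: a = [1, 17, 1]
After line 2 (b = a is an alias, same object): a = [1, 17, 1], b = [1, 17, 1]
After line 3 (b.append mutates the shared list): a = [1, 17, 1, 56], b = [1, 17, 1, 56]
After line 4 (same = a is b; same object -> True): same = True

[1, 17, 1, 56]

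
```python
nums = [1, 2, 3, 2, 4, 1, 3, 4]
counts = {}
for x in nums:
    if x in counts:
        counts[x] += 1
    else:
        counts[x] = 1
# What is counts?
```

Initial: counts = {}, nums = [1, 2, 3, 2, 4, 1, 3, 4]
See 1: counts = {1: 1}
See 2: counts = {1: 1, 2: 1}
See 3: counts = {1: 1, 2: 1, 3: 1}
See 2: counts = {1: 1, 2: 2, 3: 1}
See 4: counts = {1: 1, 2: 2, 3: 1, 4: 1}
See 1: counts = {1: 2, 2: 2, 3: 1, 4: 1}
See 3: counts = {1: 2, 2: 2, 3: 2, 4: 1}
See 4: counts = {1: 2, 2: 2, 3: 2, 4: 2}

{1: 2, 2: 2, 3: 2, 4: 2}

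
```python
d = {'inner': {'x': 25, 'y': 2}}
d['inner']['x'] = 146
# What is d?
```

After line 1: d = {'inner': {'x': 25, 'y': 2}}
After line 2 (inner x overwritten): d = {'inner': {'x': 146, 'y': 2}}

{'inner': {'x': 146, 'y': 2}}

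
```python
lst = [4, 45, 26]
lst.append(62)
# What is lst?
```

[4, 45, 26, 62]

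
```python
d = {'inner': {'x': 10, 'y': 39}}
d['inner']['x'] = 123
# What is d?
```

After line 1: d = {'inner': {'x': 10, 'y': 39}}
After line 2 (inner x overwritten): d = {'inner': {'x': 123, 'y': 39}}

{'inner': {'x': 123, 'y': 39}}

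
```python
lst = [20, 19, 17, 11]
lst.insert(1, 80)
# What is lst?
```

[20, 80, 19, 17, 11]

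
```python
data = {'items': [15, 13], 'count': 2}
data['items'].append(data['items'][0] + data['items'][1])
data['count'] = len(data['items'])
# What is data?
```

After line 1: data = {'items': [15, 13], 'count': 2}
After line 2 (append 15 + 13 = 28): data = {'items': [15, 13, 28], 'count': 2}
After line 3 (count = len(items) = 3): data = {'items': [15, 13, 28], 'count': 3}

{'items': [15, 13, 28], 'count': 3}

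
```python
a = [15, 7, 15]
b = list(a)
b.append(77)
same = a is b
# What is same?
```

After line 1: a = [15, 7, 15]
After line 2 (b = list(a) is a shallow copy, new object): a = [15, 7, 15], b = [15, 7, 15]
After line 3 (append only mutates b): a = [15, 7, 15], b = [15, 7, 15, 77]
After line 4 (same = a is b; different objects -> False): same = False

False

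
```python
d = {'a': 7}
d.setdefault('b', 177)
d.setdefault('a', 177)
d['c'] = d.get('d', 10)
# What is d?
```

After line 1: d = {'a': 7}
After line 2 (setdefault adds 'b'=177): d = {'a': 7, 'b': 177}
After line 3 (setdefault 'a' no-op, already exists): d = {'a': 7, 'b': 177}
After line 4 (get('d', 10) returns default since 'd' not in d): d = {'a': 7, 'b': 177, 'c': 10}

{'a': 7, 'b': 177, 'c': 10}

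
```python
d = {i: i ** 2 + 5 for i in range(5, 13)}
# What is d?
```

{5: 30, 6: 41, 7: 54, 8: 69, 9: 86, 10: 105, 11: 126, 12: 149}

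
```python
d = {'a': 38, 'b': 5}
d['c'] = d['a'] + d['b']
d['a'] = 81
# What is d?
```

After line 1: d = {'a': 38, 'b': 5}
After line 2 (d['c'] = 38 + 5): d = {'a': 38, 'b': 5, 'c': 43}
After line 3: d = {'a': 81, 'b': 5, 'c': 43}

{'a': 81, 'b': 5, 'c': 43}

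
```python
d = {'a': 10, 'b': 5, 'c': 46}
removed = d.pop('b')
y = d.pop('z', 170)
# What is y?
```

After line 1: d = {'a': 10, 'b': 5, 'c': 46}
After line 2 (pop 'b' returns 5): d = {'a': 10, 'c': 46}, removed = 5
After line 3 (pop 'z' missing, returns default 170): d = {'a': 10, 'c': 46}, y = 170

170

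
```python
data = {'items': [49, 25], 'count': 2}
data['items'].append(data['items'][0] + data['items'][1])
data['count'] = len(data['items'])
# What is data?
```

After line 1: data = {'items': [49, 25], 'count': 2}
After line 2 (append 49 + 25 = 74): data = {'items': [49, 25, 74], 'count': 2}
After line 3 (count = len(items) = 3): data = {'items': [49, 25, 74], 'count': 3}

{'items': [49, 25, 74], 'count': 3}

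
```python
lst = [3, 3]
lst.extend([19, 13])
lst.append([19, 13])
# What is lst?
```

After line 1: lst = [3, 3]
After line 2 (extend unpacks [19, 13]): lst = [3, 3, 19, 13]
After line 3 (append adds [19, 13] as single element): lst = [3, 3, 19, 13, [19, 13]]

[3, 3, 19, 13, [19, 13]]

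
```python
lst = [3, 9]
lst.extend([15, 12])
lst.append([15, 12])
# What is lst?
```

After line 1: lst = [3, 9]
After line 2 (extend unpacks [15, 12]): lst = [3, 9, 15, 12]
After line 3 (append adds [15, 12] as single element): lst = [3, 9, 15, 12, [15, 12]]

[3, 9, 15, 12, [15, 12]]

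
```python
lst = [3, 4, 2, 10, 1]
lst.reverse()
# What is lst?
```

[1, 10, 2, 4, 3]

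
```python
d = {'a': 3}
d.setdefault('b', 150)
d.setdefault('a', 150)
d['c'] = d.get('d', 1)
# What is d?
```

After line 1: d = {'a': 3}
After line 2 (setdefault adds 'b'=150): d = {'a': 3, 'b': 150}
After line 3 (setdefault 'a' no-op, already exists): d = {'a': 3, 'b': 150}
After line 4 (get('d', 1) returns default since 'd' not in d): d = {'a': 3, 'b': 150, 'c': 1}

{'a': 3, 'b': 150, 'c': 1}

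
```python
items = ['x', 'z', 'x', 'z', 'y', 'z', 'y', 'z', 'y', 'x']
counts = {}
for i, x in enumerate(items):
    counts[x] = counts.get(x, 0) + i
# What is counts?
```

Initial: counts = {}, items = ['x', 'z', 'x', 'z', 'y', 'z', 'y', 'z', 'y', 'x']
i=0, x='x': counts = {'x': 0}
i=1, x='z': counts = {'x': 0, 'z': 1}
i=2, x='x': counts = {'x': 2, 'z': 1}
i=3, x='z': counts = {'x': 2, 'z': 4}
i=4, x='y': counts = {'x': 2, 'z': 4, 'y': 4}
i=5, x='z': counts = {'x': 2, 'z': 9, 'y': 4}
i=6, x='y': counts = {'x': 2, 'z': 9, 'y': 10}
i=7, x='z': counts = {'x': 2, 'z': 16, 'y': 10}
i=8, x='y': counts = {'x': 2, 'z': 16, 'y': 18}
i=9, x='x': counts = {'x': 11, 'z': 16, 'y': 18}

{'x': 11, 'z': 16, 'y': 18}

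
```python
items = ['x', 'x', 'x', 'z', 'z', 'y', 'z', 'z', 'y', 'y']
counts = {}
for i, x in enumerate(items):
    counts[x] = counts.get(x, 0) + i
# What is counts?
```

Initial: counts = {}, items = ['x', 'x', 'x', 'z', 'z', 'y', 'z', 'z', 'y', 'y']
i=0, x='x': counts = {'x': 0}
i=1, x='x': counts = {'x': 1}
i=2, x='x': counts = {'x': 3}
i=3, x='z': counts = {'x': 3, 'z': 3}
i=4, x='z': counts = {'x': 3, 'z': 7}
i=5, x='y': counts = {'x': 3, 'z': 7, 'y': 5}
i=6, x='z': counts = {'x': 3, 'z': 13, 'y': 5}
i=7, x='z': counts = {'x': 3, 'z': 20, 'y': 5}
i=8, x='y': counts = {'x': 3, 'z': 20, 'y': 13}
i=9, x='y': counts = {'x': 3, 'z': 20, 'y': 22}

{'x': 3, 'z': 20, 'y': 22}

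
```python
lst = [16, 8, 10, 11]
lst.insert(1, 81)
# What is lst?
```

[16, 81, 8, 10, 11]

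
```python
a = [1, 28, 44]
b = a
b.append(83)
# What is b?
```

After line 1: a = [1, 28, 44]
After line 2 (b = a is an alias, same object): a = [1, 28, 44], b = [1, 28, 44]
After line 3 (b.append mutates the shared list): a = [1, 28, 44, 83], b = [1, 28, 44, 83]

[1, 28, 44, 83]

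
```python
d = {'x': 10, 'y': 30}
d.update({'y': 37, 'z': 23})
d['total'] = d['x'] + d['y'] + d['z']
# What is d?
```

After line 1: d = {'x': 10, 'y': 30}
After line 2 (y overwritten, z added): d = {'x': 10, 'y': 37, 'z': 23}
After line 3 (total = 10 + 37 + 23 = 70): d = {'x': 10, 'y': 37, 'z': 23, 'total': 70}

{'x': 10, 'y': 37, 'z': 23, 'total': 70}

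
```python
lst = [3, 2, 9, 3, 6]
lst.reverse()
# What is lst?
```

[6, 3, 9, 2, 3]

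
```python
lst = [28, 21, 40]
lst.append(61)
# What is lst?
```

[28, 21, 40, 61]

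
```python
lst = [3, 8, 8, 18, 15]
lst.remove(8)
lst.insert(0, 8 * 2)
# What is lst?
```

After line 1: lst = [3, 8, 8, 18, 15]
After line 2 (remove first 8): lst = [3, 8, 18, 15]
After line 3 (insert 16 at index 0): lst = [16, 3, 8, 18, 15]

[16, 3, 8, 18, 15]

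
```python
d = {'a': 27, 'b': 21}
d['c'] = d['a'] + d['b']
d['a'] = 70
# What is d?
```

After line 1: d = {'a': 27, 'b': 21}
After line 2 (d['c'] = 27 + 21): d = {'a': 27, 'b': 21, 'c': 48}
After line 3: d = {'a': 70, 'b': 21, 'c': 48}

{'a': 70, 'b': 21, 'c': 48}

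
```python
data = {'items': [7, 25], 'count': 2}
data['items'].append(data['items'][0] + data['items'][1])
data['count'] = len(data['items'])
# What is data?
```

After line 1: data = {'items': [7, 25], 'count': 2}
After line 2 (append 7 + 25 = 32): data = {'items': [7, 25, 32], 'count': 2}
After line 3 (count = len(items) = 3): data = {'items': [7, 25, 32], 'count': 3}

{'items': [7, 25, 32], 'count': 3}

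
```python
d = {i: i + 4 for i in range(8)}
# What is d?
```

{0: 4, 1: 5, 2: 6, 3: 7, 4: 8, 5: 9, 6: 10, 7: 11}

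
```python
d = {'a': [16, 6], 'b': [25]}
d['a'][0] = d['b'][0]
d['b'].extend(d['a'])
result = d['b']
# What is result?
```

After line 1: d = {'a': [16, 6], 'b': [25]}
After line 2 (a[0] = b[0] = 25): d = {'a': [25, 6], 'b': [25]}
After line 3 (b.extend(a) appends [25, 6]): d = {'a': [25, 6], 'b': [25, 25, 6]}
After line 4: result = d['b'] = [25, 25, 6]

[25, 25, 6]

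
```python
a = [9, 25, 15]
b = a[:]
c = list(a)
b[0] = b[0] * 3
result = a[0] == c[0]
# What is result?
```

After line 1: a = [9, 25, 15]
After line 2 (b = a[:], copy): a = [9, 25, 15], b = [9, 25, 15]
After line 3 (c = list(a) is a copy, new object): c = [9, 25, 15]
After line 4 (b[0] = 9 * 3 = 27; only b mutates (copy)): a = [9, 25, 15], b = [27, 25, 15], c = [9, 25, 15]
After line 5 (a[0] = 9, c[0] = 9; result = True)

True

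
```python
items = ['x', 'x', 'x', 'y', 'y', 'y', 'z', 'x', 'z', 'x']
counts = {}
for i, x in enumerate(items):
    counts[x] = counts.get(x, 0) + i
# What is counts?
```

Initial: counts = {}, items = ['x', 'x', 'x', 'y', 'y', 'y', 'z', 'x', 'z', 'x']
i=0, x='x': counts = {'x': 0}
i=1, x='x': counts = {'x': 1}
i=2, x='x': counts = {'x': 3}
i=3, x='y': counts = {'x': 3, 'y': 3}
i=4, x='y': counts = {'x': 3, 'y': 7}
i=5, x='y': counts = {'x': 3, 'y': 12}
i=6, x='z': counts = {'x': 3, 'y': 12, 'z': 6}
i=7, x='x': counts = {'x': 10, 'y': 12, 'z': 6}
i=8, x='z': counts = {'x': 10, 'y': 12, 'z': 14}
i=9, x='x': counts = {'x': 19, 'y': 12, 'z': 14}

{'x': 19, 'y': 12, 'z': 14}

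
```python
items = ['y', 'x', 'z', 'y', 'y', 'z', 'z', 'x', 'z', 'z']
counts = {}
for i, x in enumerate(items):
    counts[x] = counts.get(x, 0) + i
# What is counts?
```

Initial: counts = {}, items = ['y', 'x', 'z', 'y', 'y', 'z', 'z', 'x', 'z', 'z']
i=0, x='y': counts = {'y': 0}
i=1, x='x': counts = {'y': 0, 'x': 1}
i=2, x='z': counts = {'y': 0, 'x': 1, 'z': 2}
i=3, x='y': counts = {'y': 3, 'x': 1, 'z': 2}
i=4, x='y': counts = {'y': 7, 'x': 1, 'z': 2}
i=5, x='z': counts = {'y': 7, 'x': 1, 'z': 7}
i=6, x='z': counts = {'y': 7, 'x': 1, 'z': 13}
i=7, x='x': counts = {'y': 7, 'x': 8, 'z': 13}
i=8, x='z': counts = {'y': 7, 'x': 8, 'z': 21}
i=9, x='z': counts = {'y': 7, 'x': 8, 'z': 30}

{'y': 7, 'x': 8, 'z': 30}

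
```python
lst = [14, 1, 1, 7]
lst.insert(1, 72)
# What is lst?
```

[14, 72, 1, 1, 7]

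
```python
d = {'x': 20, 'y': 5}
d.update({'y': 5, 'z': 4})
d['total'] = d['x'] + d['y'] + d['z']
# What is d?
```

After line 1: d = {'x': 20, 'y': 5}
After line 2 (y overwritten, z added): d = {'x': 20, 'y': 5, 'z': 4}
After line 3 (total = 20 + 5 + 4 = 29): d = {'x': 20, 'y': 5, 'z': 4, 'total': 29}

{'x': 20, 'y': 5, 'z': 4, 'total': 29}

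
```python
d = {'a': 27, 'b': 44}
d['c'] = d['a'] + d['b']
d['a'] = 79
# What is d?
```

After line 1: d = {'a': 27, 'b': 44}
After line 2 (d['c'] = 27 + 44): d = {'a': 27, 'b': 44, 'c': 71}
After line 3: d = {'a': 79, 'b': 44, 'c': 71}

{'a': 79, 'b': 44, 'c': 71}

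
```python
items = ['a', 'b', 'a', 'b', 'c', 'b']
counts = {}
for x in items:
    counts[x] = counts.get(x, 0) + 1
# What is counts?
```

Initial: counts = {}, items = ['a', 'b', 'a', 'b', 'c', 'b']
See 'a': counts = {'a': 1}
See 'b': counts = {'a': 1, 'b': 1}
See 'a': counts = {'a': 2, 'b': 1}
See 'b': counts = {'a': 2, 'b': 2}
See 'c': counts = {'a': 2, 'b': 2, 'c': 1}
See 'b': counts = {'a': 2, 'b': 3, 'c': 1}

{'a': 2, 'b': 3, 'c': 1}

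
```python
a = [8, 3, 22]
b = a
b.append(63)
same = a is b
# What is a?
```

After line 1: a = [8, 3, 22]
After line 2 (b = a is an alias, same object): a = [8, 3, 22], b = [8, 3, 22]
After line 3 (b.append mutates the shared list): a = [8, 3, 22, 63], b = [8, 3, 22, 63]
After line 4 (same = a is b; same object -> True): same = True

[8, 3, 22, 63]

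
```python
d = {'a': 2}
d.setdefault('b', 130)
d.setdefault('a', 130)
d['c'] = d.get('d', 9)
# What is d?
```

After line 1: d = {'a': 2}
After line 2 (setdefault adds 'b'=130): d = {'a': 2, 'b': 130}
After line 3 (setdefault 'a' no-op, already exists): d = {'a': 2, 'b': 130}
After line 4 (get('d', 9) returns default since 'd' not in d): d = {'a': 2, 'b': 130, 'c': 9}

{'a': 2, 'b': 130, 'c': 9}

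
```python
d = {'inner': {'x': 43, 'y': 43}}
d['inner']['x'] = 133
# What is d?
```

After line 1: d = {'inner': {'x': 43, 'y': 43}}
After line 2 (inner x overwritten): d = {'inner': {'x': 133, 'y': 43}}

{'inner': {'x': 133, 'y': 43}}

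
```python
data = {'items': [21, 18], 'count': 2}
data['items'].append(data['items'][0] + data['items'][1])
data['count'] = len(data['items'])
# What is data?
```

After line 1: data = {'items': [21, 18], 'count': 2}
After line 2 (append 21 + 18 = 39): data = {'items': [21, 18, 39], 'count': 2}
After line 3 (count = len(items) = 3): data = {'items': [21, 18, 39], 'count': 3}

{'items': [21, 18, 39], 'count': 3}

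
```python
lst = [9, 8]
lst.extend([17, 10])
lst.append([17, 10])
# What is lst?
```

After line 1: lst = [9, 8]
After line 2 (extend unpacks [17, 10]): lst = [9, 8, 17, 10]
After line 3 (append adds [17, 10] as single element): lst = [9, 8, 17, 10, [17, 10]]

[9, 8, 17, 10, [17, 10]]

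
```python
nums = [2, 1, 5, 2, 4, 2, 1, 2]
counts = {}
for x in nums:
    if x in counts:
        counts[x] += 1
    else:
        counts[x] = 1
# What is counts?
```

Initial: counts = {}, nums = [2, 1, 5, 2, 4, 2, 1, 2]
See 2: counts = {2: 1}
See 1: counts = {2: 1, 1: 1}
See 5: counts = {2: 1, 1: 1, 5: 1}
See 2: counts = {2: 2, 1: 1, 5: 1}
See 4: counts = {2: 2, 1: 1, 5: 1, 4: 1}
See 2: counts = {2: 3, 1: 1, 5: 1, 4: 1}
See 1: counts = {2: 3, 1: 2, 5: 1, 4: 1}
See 2: counts = {2: 4, 1: 2, 5: 1, 4: 1}

{2: 4, 1: 2, 5: 1, 4: 1}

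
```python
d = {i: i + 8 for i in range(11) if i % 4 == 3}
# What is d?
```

{3: 11, 7: 15}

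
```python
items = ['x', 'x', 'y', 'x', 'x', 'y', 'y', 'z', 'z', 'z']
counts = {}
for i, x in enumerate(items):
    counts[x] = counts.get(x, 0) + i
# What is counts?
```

Initial: counts = {}, items = ['x', 'x', 'y', 'x', 'x', 'y', 'y', 'z', 'z', 'z']
i=0, x='x': counts = {'x': 0}
i=1, x='x': counts = {'x': 1}
i=2, x='y': counts = {'x': 1, 'y': 2}
i=3, x='x': counts = {'x': 4, 'y': 2}
i=4, x='x': counts = {'x': 8, 'y': 2}
i=5, x='y': counts = {'x': 8, 'y': 7}
i=6, x='y': counts = {'x': 8, 'y': 13}
i=7, x='z': counts = {'x': 8, 'y': 13, 'z': 7}
i=8, x='z': counts = {'x': 8, 'y': 13, 'z': 15}
i=9, x='z': counts = {'x': 8, 'y': 13, 'z': 24}

{'x': 8, 'y': 13, 'z': 24}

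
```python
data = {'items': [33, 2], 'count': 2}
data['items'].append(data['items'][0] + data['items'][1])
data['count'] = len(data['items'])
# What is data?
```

After line 1: data = {'items': [33, 2], 'count': 2}
After line 2 (append 33 + 2 = 35): data = {'items': [33, 2, 35], 'count': 2}
After line 3 (count = len(items) = 3): data = {'items': [33, 2, 35], 'count': 3}

{'items': [33, 2, 35], 'count': 3}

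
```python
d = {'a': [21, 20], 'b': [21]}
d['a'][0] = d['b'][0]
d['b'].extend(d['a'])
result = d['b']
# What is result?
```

After line 1: d = {'a': [21, 20], 'b': [21]}
After line 2 (a[0] = b[0] = 21): d = {'a': [21, 20], 'b': [21]}
After line 3 (b.extend(a) appends [21, 20]): d = {'a': [21, 20], 'b': [21, 21, 20]}
After line 4: result = d['b'] = [21, 21, 20]

[21, 21, 20]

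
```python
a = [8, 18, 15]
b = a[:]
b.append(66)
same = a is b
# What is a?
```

After line 1: a = [8, 18, 15]
After line 2 (b = a[:] is a shallow copy, new object): a = [8, 18, 15], b = [8, 18, 15]
After line 3 (append only mutates b): a = [8, 18, 15], b = [8, 18, 15, 66]
After line 4 (same = a is b; different objects -> False): same = False

[8, 18, 15]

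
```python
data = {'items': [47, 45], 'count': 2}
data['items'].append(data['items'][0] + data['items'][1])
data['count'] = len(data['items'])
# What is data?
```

After line 1: data = {'items': [47, 45], 'count': 2}
After line 2 (append 47 + 45 = 92): data = {'items': [47, 45, 92], 'count': 2}
After line 3 (count = len(items) = 3): data = {'items': [47, 45, 92], 'count': 3}

{'items': [47, 45, 92], 'count': 3}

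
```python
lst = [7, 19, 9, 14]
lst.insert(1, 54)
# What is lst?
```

[7, 54, 19, 9, 14]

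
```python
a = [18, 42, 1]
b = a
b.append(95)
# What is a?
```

After line 1: a = [18, 42, 1]
After line 2 (b = a is an alias, same object): a = [18, 42, 1], b = [18, 42, 1]
After line 3 (b.append mutates the shared list): a = [18, 42, 1, 95], b = [18, 42, 1, 95]

[18, 42, 1, 95]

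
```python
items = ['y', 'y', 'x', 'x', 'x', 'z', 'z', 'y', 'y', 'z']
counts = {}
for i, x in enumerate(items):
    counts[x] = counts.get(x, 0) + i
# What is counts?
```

Initial: counts = {}, items = ['y', 'y', 'x', 'x', 'x', 'z', 'z', 'y', 'y', 'z']
i=0, x='y': counts = {'y': 0}
i=1, x='y': counts = {'y': 1}
i=2, x='x': counts = {'y': 1, 'x': 2}
i=3, x='x': counts = {'y': 1, 'x': 5}
i=4, x='x': counts = {'y': 1, 'x': 9}
i=5, x='z': counts = {'y': 1, 'x': 9, 'z': 5}
i=6, x='z': counts = {'y': 1, 'x': 9, 'z': 11}
i=7, x='y': counts = {'y': 8, 'x': 9, 'z': 11}
i=8, x='y': counts = {'y': 16, 'x': 9, 'z': 11}
i=9, x='z': counts = {'y': 16, 'x': 9, 'z': 20}

{'y': 16, 'x': 9, 'z': 20}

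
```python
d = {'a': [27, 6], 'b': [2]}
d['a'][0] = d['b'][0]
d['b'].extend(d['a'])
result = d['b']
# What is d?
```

After line 1: d = {'a': [27, 6], 'b': [2]}
After line 2 (a[0] = b[0] = 2): d = {'a': [2, 6], 'b': [2]}
After line 3 (b.extend(a) appends [2, 6]): d = {'a': [2, 6], 'b': [2, 2, 6]}
After line 4: result = d['b'] = [2, 2, 6]

{'a': [2, 6], 'b': [2, 2, 6]}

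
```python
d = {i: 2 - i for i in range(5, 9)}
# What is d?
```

{5: -3, 6: -4, 7: -5, 8: -6}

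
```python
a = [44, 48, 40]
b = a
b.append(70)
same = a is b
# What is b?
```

After line 1: a = [44, 48, 40]
After line 2 (b = a is an alias, same object): a = [44, 48, 40], b = [44, 48, 40]
After line 3 (b.append mutates the shared list): a = [44, 48, 40, 70], b = [44, 48, 40, 70]
After line 4 (same = a is b; same object -> True): same = True

[44, 48, 40, 70]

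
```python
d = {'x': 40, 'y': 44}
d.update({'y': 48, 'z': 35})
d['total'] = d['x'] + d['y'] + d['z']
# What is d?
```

After line 1: d = {'x': 40, 'y': 44}
After line 2 (y overwritten, z added): d = {'x': 40, 'y': 48, 'z': 35}
After line 3 (total = 40 + 48 + 35 = 123): d = {'x': 40, 'y': 48, 'z': 35, 'total': 123}

{'x': 40, 'y': 48, 'z': 35, 'total': 123}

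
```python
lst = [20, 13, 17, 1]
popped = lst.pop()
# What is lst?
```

[20, 13, 17]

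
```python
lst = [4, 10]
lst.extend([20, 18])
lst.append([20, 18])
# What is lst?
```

After line 1: lst = [4, 10]
After line 2 (extend unpacks [20, 18]): lst = [4, 10, 20, 18]
After line 3 (append adds [20, 18] as single element): lst = [4, 10, 20, 18, [20, 18]]

[4, 10, 20, 18, [20, 18]]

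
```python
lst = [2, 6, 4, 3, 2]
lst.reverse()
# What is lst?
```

[2, 3, 4, 6, 2]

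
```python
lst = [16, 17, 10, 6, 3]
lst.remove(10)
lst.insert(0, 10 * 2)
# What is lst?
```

After line 1: lst = [16, 17, 10, 6, 3]
After line 2 (remove first 10): lst = [16, 17, 6, 3]
After line 3 (insert 20 at index 0): lst = [20, 16, 17, 6, 3]

[20, 16, 17, 6, 3]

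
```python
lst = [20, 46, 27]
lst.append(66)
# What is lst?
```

[20, 46, 27, 66]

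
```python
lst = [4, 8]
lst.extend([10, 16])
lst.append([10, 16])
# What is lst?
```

After line 1: lst = [4, 8]
After line 2 (extend unpacks [10, 16]): lst = [4, 8, 10, 16]
After line 3 (append adds [10, 16] as single element): lst = [4, 8, 10, 16, [10, 16]]

[4, 8, 10, 16, [10, 16]]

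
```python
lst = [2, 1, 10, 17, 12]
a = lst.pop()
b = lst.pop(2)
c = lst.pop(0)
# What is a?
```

After line 1: lst = [2, 1, 10, 17, 12]
After line 2 (pop() -> a = 12): lst = [2, 1, 10, 17]
After line 3 (pop(2) -> b = 10): lst = [2, 1, 17]
After line 4 (pop(0) -> c = 2): lst = [1, 17]

12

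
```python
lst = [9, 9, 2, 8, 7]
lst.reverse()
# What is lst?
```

[7, 8, 2, 9, 9]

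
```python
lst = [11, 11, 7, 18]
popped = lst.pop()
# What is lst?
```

[11, 11, 7]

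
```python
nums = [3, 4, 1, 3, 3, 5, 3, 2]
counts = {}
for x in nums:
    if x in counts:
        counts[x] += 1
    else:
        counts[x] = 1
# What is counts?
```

Initial: counts = {}, nums = [3, 4, 1, 3, 3, 5, 3, 2]
See 3: counts = {3: 1}
See 4: counts = {3: 1, 4: 1}
See 1: counts = {3: 1, 4: 1, 1: 1}
See 3: counts = {3: 2, 4: 1, 1: 1}
See 3: counts = {3: 3, 4: 1, 1: 1}
See 5: counts = {3: 3, 4: 1, 1: 1, 5: 1}
See 3: counts = {3: 4, 4: 1, 1: 1, 5: 1}
See 2: counts = {3: 4, 4: 1, 1: 1, 5: 1, 2: 1}

{3: 4, 4: 1, 1: 1, 5: 1, 2: 1}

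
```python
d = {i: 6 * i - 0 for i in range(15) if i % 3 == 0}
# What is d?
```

{0: 0, 3: 18, 6: 36, 9: 54, 12: 72}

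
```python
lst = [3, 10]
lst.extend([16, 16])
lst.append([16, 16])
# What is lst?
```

After line 1: lst = [3, 10]
After line 2 (extend unpacks [16, 16]): lst = [3, 10, 16, 16]
After line 3 (append adds [16, 16] as single element): lst = [3, 10, 16, 16, [16, 16]]

[3, 10, 16, 16, [16, 16]]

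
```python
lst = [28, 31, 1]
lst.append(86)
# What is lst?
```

[28, 31, 1, 86]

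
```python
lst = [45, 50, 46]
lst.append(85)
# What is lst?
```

[45, 50, 46, 85]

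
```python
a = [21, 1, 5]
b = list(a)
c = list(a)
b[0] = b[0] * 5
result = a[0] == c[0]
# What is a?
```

After line 1: a = [21, 1, 5]
After line 2 (b = list(a), copy): a = [21, 1, 5], b = [21, 1, 5]
After line 3 (c = list(a) is a copy, new object): c = [21, 1, 5]
After line 4 (b[0] = 21 * 5 = 105; only b mutates (copy)): a = [21, 1, 5], b = [105, 1, 5], c = [21, 1, 5]
After line 5 (a[0] = 21, c[0] = 21; result = True)

[21, 1, 5]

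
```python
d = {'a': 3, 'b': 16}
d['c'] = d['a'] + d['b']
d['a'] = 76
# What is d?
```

After line 1: d = {'a': 3, 'b': 16}
After line 2 (d['c'] = 3 + 16): d = {'a': 3, 'b': 16, 'c': 19}
After line 3: d = {'a': 76, 'b': 16, 'c': 19}

{'a': 76, 'b': 16, 'c': 19}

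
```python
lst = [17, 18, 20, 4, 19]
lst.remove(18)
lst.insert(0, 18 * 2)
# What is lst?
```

After line 1: lst = [17, 18, 20, 4, 19]
After line 2 (remove first 18): lst = [17, 20, 4, 19]
After line 3 (insert 36 at index 0): lst = [36, 17, 20, 4, 19]

[36, 17, 20, 4, 19]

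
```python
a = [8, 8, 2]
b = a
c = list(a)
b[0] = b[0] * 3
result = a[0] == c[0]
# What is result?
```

After line 1: a = [8, 8, 2]
After line 2 (b = a, alias): a = [8, 8, 2], b = [8, 8, 2]
After line 3 (c = list(a) is a copy, new object): c = [8, 8, 2]
After line 4 (b[0] = 8 * 3 = 24; mutates shared a/b): a = b = [24, 8, 2], c = [8, 8, 2]
After line 5 (a[0] = 24, c[0] = 8; result = False)

False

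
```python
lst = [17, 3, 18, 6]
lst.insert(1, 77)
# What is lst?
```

[17, 77, 3, 18, 6]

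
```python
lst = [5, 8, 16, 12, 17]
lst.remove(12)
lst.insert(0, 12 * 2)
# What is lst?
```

After line 1: lst = [5, 8, 16, 12, 17]
After line 2 (remove first 12): lst = [5, 8, 16, 17]
After line 3 (insert 24 at index 0): lst = [24, 5, 8, 16, 17]

[24, 5, 8, 16, 17]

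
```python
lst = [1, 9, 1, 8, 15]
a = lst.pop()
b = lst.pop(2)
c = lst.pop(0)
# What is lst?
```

After line 1: lst = [1, 9, 1, 8, 15]
After line 2 (pop() -> a = 15): lst = [1, 9, 1, 8]
After line 3 (pop(2) -> b = 1): lst = [1, 9, 8]
After line 4 (pop(0) -> c = 1): lst = [9, 8]

[9, 8]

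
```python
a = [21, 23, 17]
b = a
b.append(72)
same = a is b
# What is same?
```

After line 1: a = [21, 23, 17]
After line 2 (b = a is an alias, same object): a = [21, 23, 17], b = [21, 23, 17]
After line 3 (b.append mutates the shared list): a = [21, 23, 17, 72], b = [21, 23, 17, 72]
After line 4 (same = a is b; same object -> True): same = True

True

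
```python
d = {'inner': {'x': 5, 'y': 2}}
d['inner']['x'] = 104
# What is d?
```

After line 1: d = {'inner': {'x': 5, 'y': 2}}
After line 2 (inner x overwritten): d = {'inner': {'x': 104, 'y': 2}}

{'inner': {'x': 104, 'y': 2}}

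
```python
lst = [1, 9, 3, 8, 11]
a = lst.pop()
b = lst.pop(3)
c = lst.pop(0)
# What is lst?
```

After line 1: lst = [1, 9, 3, 8, 11]
After line 2 (pop() -> a = 11): lst = [1, 9, 3, 8]
After line 3 (pop(3) -> b = 8): lst = [1, 9, 3]
After line 4 (pop(0) -> c = 1): lst = [9, 3]

[9, 3]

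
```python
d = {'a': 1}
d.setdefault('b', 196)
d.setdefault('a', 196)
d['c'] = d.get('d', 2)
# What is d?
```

After line 1: d = {'a': 1}
After line 2 (setdefault adds 'b'=196): d = {'a': 1, 'b': 196}
After line 3 (setdefault 'a' no-op, already exists): d = {'a': 1, 'b': 196}
After line 4 (get('d', 2) returns default since 'd' not in d): d = {'a': 1, 'b': 196, 'c': 2}

{'a': 1, 'b': 196, 'c': 2}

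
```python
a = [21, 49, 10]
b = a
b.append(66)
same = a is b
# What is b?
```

After line 1: a = [21, 49, 10]
After line 2 (b = a is an alias, same object): a = [21, 49, 10], b = [21, 49, 10]
After line 3 (b.append mutates the shared list): a = [21, 49, 10, 66], b = [21, 49, 10, 66]
After line 4 (same = a is b; same object -> True): same = True

[21, 49, 10, 66]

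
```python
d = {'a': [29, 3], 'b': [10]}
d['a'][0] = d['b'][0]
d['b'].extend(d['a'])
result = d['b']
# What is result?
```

After line 1: d = {'a': [29, 3], 'b': [10]}
After line 2 (a[0] = b[0] = 10): d = {'a': [10, 3], 'b': [10]}
After line 3 (b.extend(a) appends [10, 3]): d = {'a': [10, 3], 'b': [10, 10, 3]}
After line 4: result = d['b'] = [10, 10, 3]

[10, 10, 3]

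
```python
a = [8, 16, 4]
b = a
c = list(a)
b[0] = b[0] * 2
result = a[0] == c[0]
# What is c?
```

After line 1: a = [8, 16, 4]
After line 2 (b = a, alias): a = [8, 16, 4], b = [8, 16, 4]
After line 3 (c = list(a) is a copy, new object): c = [8, 16, 4]
After line 4 (b[0] = 8 * 2 = 16; mutates shared a/b): a = b = [16, 16, 4], c = [8, 16, 4]
After line 5 (a[0] = 16, c[0] = 8; result = False)

[8, 16, 4]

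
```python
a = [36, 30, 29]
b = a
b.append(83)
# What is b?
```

After line 1: a = [36, 30, 29]
After line 2 (b = a is an alias, same object): a = [36, 30, 29], b = [36, 30, 29]
After line 3 (b.append mutates the shared list): a = [36, 30, 29, 83], b = [36, 30, 29, 83]

[36, 30, 29, 83]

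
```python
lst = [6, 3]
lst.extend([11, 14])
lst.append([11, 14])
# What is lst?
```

After line 1: lst = [6, 3]
After line 2 (extend unpacks [11, 14]): lst = [6, 3, 11, 14]
After line 3 (append adds [11, 14] as single element): lst = [6, 3, 11, 14, [11, 14]]

[6, 3, 11, 14, [11, 14]]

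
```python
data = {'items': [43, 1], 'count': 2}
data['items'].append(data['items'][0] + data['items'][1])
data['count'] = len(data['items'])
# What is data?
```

After line 1: data = {'items': [43, 1], 'count': 2}
After line 2 (append 43 + 1 = 44): data = {'items': [43, 1, 44], 'count': 2}
After line 3 (count = len(items) = 3): data = {'items': [43, 1, 44], 'count': 3}

{'items': [43, 1, 44], 'count': 3}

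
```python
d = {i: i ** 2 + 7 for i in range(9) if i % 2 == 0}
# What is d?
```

{0: 7, 2: 11, 4: 23, 6: 43, 8: 71}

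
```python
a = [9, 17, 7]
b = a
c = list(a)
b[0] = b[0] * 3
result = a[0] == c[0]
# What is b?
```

After line 1: a = [9, 17, 7]
After line 2 (b = a, alias): a = [9, 17, 7], b = [9, 17, 7]
After line 3 (c = list(a) is a copy, new object): c = [9, 17, 7]
After line 4 (b[0] = 9 * 3 = 27; mutates shared a/b): a = b = [27, 17, 7], c = [9, 17, 7]
After line 5 (a[0] = 27, c[0] = 9; result = False)

[27, 17, 7]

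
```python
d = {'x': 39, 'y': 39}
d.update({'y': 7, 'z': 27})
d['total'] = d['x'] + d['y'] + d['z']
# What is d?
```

After line 1: d = {'x': 39, 'y': 39}
After line 2 (y overwritten, z added): d = {'x': 39, 'y': 7, 'z': 27}
After line 3 (total = 39 + 7 + 27 = 73): d = {'x': 39, 'y': 7, 'z': 27, 'total': 73}

{'x': 39, 'y': 7, 'z': 27, 'total': 73}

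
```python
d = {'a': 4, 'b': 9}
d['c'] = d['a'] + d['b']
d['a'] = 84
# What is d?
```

After line 1: d = {'a': 4, 'b': 9}
After line 2 (d['c'] = 4 + 9): d = {'a': 4, 'b': 9, 'c': 13}
After line 3: d = {'a': 84, 'b': 9, 'c': 13}

{'a': 84, 'b': 9, 'c': 13}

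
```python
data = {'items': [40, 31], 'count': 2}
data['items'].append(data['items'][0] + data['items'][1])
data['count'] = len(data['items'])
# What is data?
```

After line 1: data = {'items': [40, 31], 'count': 2}
After line 2 (append 40 + 31 = 71): data = {'items': [40, 31, 71], 'count': 2}
After line 3 (count = len(items) = 3): data = {'items': [40, 31, 71], 'count': 3}

{'items': [40, 31, 71], 'count': 3}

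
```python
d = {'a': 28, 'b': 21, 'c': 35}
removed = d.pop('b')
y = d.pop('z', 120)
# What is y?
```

After line 1: d = {'a': 28, 'b': 21, 'c': 35}
After line 2 (pop 'b' returns 21): d = {'a': 28, 'c': 35}, removed = 21
After line 3 (pop 'z' missing, returns default 120): d = {'a': 28, 'c': 35}, y = 120

120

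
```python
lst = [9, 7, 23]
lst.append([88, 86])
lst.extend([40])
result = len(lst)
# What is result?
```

After line 1: lst = [9, 7, 23]
After line 2 (append adds [88, 86] as single element): lst = [9, 7, 23, [88, 86]]
After line 3 (extend unpacks [40], adds 40): lst = [9, 7, 23, [88, 86], 40]
After line 4: result = len(lst) = 5

5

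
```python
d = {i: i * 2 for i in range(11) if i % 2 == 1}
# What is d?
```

{1: 2, 3: 6, 5: 10, 7: 14, 9: 18}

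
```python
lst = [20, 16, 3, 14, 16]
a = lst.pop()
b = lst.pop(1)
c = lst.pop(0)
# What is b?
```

After line 1: lst = [20, 16, 3, 14, 16]
After line 2 (pop() -> a = 16): lst = [20, 16, 3, 14]
After line 3 (pop(1) -> b = 16): lst = [20, 3, 14]
After line 4 (pop(0) -> c = 20): lst = [3, 14]

16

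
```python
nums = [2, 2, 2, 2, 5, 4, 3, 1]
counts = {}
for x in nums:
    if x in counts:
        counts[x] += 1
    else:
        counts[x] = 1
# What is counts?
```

Initial: counts = {}, nums = [2, 2, 2, 2, 5, 4, 3, 1]
See 2: counts = {2: 1}
See 2: counts = {2: 2}
See 2: counts = {2: 3}
See 2: counts = {2: 4}
See 5: counts = {2: 4, 5: 1}
See 4: counts = {2: 4, 5: 1, 4: 1}
See 3: counts = {2: 4, 5: 1, 4: 1, 3: 1}
See 1: counts = {2: 4, 5: 1, 4: 1, 3: 1, 1: 1}

{2: 4, 5: 1, 4: 1, 3: 1, 1: 1}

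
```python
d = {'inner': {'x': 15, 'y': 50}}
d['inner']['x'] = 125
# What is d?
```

After line 1: d = {'inner': {'x': 15, 'y': 50}}
After line 2 (inner x overwritten): d = {'inner': {'x': 125, 'y': 50}}

{'inner': {'x': 125, 'y': 50}}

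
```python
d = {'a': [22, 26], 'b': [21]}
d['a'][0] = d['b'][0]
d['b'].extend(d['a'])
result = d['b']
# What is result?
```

After line 1: d = {'a': [22, 26], 'b': [21]}
After line 2 (a[0] = b[0] = 21): d = {'a': [21, 26], 'b': [21]}
After line 3 (b.extend(a) appends [21, 26]): d = {'a': [21, 26], 'b': [21, 21, 26]}
After line 4: result = d['b'] = [21, 21, 26]

[21, 21, 26]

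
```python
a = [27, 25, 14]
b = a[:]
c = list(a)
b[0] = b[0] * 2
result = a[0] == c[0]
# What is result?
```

After line 1: a = [27, 25, 14]
After line 2 (b = a[:], copy): a = [27, 25, 14], b = [27, 25, 14]
After line 3 (c = list(a) is a copy, new object): c = [27, 25, 14]
After line 4 (b[0] = 27 * 2 = 54; only b mutates (copy)): a = [27, 25, 14], b = [54, 25, 14], c = [27, 25, 14]
After line 5 (a[0] = 27, c[0] = 27; result = True)

True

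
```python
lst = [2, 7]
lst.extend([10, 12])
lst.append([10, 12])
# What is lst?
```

After line 1: lst = [2, 7]
After line 2 (extend unpacks [10, 12]): lst = [2, 7, 10, 12]
After line 3 (append adds [10, 12] as single element): lst = [2, 7, 10, 12, [10, 12]]

[2, 7, 10, 12, [10, 12]]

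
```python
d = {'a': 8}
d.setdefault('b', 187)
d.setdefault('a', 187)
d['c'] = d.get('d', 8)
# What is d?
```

After line 1: d = {'a': 8}
After line 2 (setdefault adds 'b'=187): d = {'a': 8, 'b': 187}
After line 3 (setdefault 'a' no-op, already exists): d = {'a': 8, 'b': 187}
After line 4 (get('d', 8) returns default since 'd' not in d): d = {'a': 8, 'b': 187, 'c': 8}

{'a': 8, 'b': 187, 'c': 8}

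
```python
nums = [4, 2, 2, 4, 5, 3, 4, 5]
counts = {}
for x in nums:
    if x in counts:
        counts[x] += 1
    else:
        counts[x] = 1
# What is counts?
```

Initial: counts = {}, nums = [4, 2, 2, 4, 5, 3, 4, 5]
See 4: counts = {4: 1}
See 2: counts = {4: 1, 2: 1}
See 2: counts = {4: 1, 2: 2}
See 4: counts = {4: 2, 2: 2}
See 5: counts = {4: 2, 2: 2, 5: 1}
See 3: counts = {4: 2, 2: 2, 5: 1, 3: 1}
See 4: counts = {4: 3, 2: 2, 5: 1, 3: 1}
See 5: counts = {4: 3, 2: 2, 5: 2, 3: 1}

{4: 3, 2: 2, 5: 2, 3: 1}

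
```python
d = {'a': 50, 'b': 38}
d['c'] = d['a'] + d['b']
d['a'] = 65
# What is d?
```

After line 1: d = {'a': 50, 'b': 38}
After line 2 (d['c'] = 50 + 38): d = {'a': 50, 'b': 38, 'c': 88}
After line 3: d = {'a': 65, 'b': 38, 'c': 88}

{'a': 65, 'b': 38, 'c': 88}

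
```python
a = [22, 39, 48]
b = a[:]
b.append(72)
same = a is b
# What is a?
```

After line 1: a = [22, 39, 48]
After line 2 (b = a[:] is a shallow copy, new object): a = [22, 39, 48], b = [22, 39, 48]
After line 3 (append only mutates b): a = [22, 39, 48], b = [22, 39, 48, 72]
After line 4 (same = a is b; different objects -> False): same = False

[22, 39, 48]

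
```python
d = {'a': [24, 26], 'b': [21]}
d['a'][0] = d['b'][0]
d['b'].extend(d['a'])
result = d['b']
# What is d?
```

After line 1: d = {'a': [24, 26], 'b': [21]}
After line 2 (a[0] = b[0] = 21): d = {'a': [21, 26], 'b': [21]}
After line 3 (b.extend(a) appends [21, 26]): d = {'a': [21, 26], 'b': [21, 21, 26]}
After line 4: result = d['b'] = [21, 21, 26]

{'a': [21, 26], 'b': [21, 21, 26]}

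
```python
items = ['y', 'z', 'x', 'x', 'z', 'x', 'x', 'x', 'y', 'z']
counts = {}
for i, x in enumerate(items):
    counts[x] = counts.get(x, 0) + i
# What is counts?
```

Initial: counts = {}, items = ['y', 'z', 'x', 'x', 'z', 'x', 'x', 'x', 'y', 'z']
i=0, x='y': counts = {'y': 0}
i=1, x='z': counts = {'y': 0, 'z': 1}
i=2, x='x': counts = {'y': 0, 'z': 1, 'x': 2}
i=3, x='x': counts = {'y': 0, 'z': 1, 'x': 5}
i=4, x='z': counts = {'y': 0, 'z': 5, 'x': 5}
i=5, x='x': counts = {'y': 0, 'z': 5, 'x': 10}
i=6, x='x': counts = {'y': 0, 'z': 5, 'x': 16}
i=7, x='x': counts = {'y': 0, 'z': 5, 'x': 23}
i=8, x='y': counts = {'y': 8, 'z': 5, 'x': 23}
i=9, x='z': counts = {'y': 8, 'z': 14, 'x': 23}

{'y': 8, 'z': 14, 'x': 23}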